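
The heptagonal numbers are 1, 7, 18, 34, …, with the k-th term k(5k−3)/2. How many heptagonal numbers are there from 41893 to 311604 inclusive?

The n-th heptagonal number is n(5n−3)/2.
Smallest index with value ≥ 41893: n = 130 (giving 42055).
Largest index with value ≤ 311604: n = 353 (giving 310993).
Indices 130 through 353: 224 terms.

224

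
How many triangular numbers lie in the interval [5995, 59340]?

The n-th triangular number is n(n+1)/2.
Smallest index with value ≥ 5995: n = 109 (giving 5995).
Largest index with value ≤ 59340: n = 344 (giving 59340).
Indices 109 through 344: 236 terms.

236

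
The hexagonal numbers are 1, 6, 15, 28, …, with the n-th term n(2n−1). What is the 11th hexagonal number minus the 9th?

11·(2·11 − 1) = 231 and 9·(2·9 − 1) = 153.
Difference: 231 − 153 = 78.

78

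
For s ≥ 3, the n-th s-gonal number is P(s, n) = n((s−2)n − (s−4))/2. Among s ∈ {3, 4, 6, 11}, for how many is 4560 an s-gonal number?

2

s = 3: P(3, 95) = 4560. ✓
s = 4: P(4, 67) = 4489 and P(4, 68) = 4624; 4560 is not s-gonal.
s = 6: P(6, 48) = 4560. ✓
s = 11: P(11, 32) = 4496 and P(11, 33) = 4785; 4560 is not s-gonal.
Hits: s ∈ {3, 6} → 2.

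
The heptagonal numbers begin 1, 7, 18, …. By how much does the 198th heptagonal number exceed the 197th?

986

Consecutive heptagonal numbers differ by 5n − 4: here 5·198 − 4 = 986.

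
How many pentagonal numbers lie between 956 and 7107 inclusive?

44

The n-th pentagonal number is n(3n−1)/2.
Smallest index with value ≥ 956: n = 26 (giving 1001).
Largest index with value ≤ 7107: n = 69 (giving 7107).
Indices 26 through 69: 44 terms.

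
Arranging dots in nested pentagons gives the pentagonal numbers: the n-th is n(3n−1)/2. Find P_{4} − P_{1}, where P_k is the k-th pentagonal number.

21

4·(3·4 − 1)/2 = 22 and 1·(3·1 − 1)/2 = 1.
Difference: 22 − 1 = 21.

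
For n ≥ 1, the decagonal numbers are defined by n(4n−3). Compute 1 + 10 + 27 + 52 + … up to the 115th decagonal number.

Σ i(4i−3) = 4Σi² − 3Σi over i = 1..115.
Σi = 6670 and Σi² = 513590.
4·513590 − 3·6670 = 2034350.

2034350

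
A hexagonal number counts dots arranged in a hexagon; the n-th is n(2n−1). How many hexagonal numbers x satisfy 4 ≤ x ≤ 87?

5

The n-th hexagonal number is n(2n−1).
Smallest index with value ≥ 4: n = 2 (giving 6).
Largest index with value ≤ 87: n = 6 (giving 66).
Indices 2 through 6: 5 terms.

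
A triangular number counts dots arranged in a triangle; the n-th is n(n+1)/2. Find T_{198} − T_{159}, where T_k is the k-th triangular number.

6981

198·199/2 = 19701 and 159·160/2 = 12720.
Difference: 19701 − 12720 = 6981.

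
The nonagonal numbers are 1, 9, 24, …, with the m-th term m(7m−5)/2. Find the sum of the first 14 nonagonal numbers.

Σ i(7i−5)/2 = (7Σi² − 5Σi) / 2 over i = 1..14.
Σi = 105 and Σi² = 1015.
(7·1015 − 5·105) / 2 = 6580/2 = 3290.

3290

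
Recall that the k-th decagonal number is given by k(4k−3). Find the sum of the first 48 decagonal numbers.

Σ i(4i−3) = 4Σi² − 3Σi over i = 1..48.
Σi = 1176 and Σi² = 38024.
4·38024 − 3·1176 = 148568.

148568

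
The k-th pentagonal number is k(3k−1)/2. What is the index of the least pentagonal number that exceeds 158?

11

Solve n(3n−1)/2 > 158 for integer n.
The largest n with value ≤ 158 is 10 (since 145 ≤ 158 < 176), so the first above is n = 11, value 176.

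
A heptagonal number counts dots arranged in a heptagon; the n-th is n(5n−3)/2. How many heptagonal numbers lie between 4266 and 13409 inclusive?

32

The n-th heptagonal number is n(5n−3)/2.
Smallest index with value ≥ 4266: n = 42 (giving 4347).
Largest index with value ≤ 13409: n = 73 (giving 13213).
Indices 42 through 73: 32 terms.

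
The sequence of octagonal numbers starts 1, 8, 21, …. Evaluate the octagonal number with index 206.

126896

206·(3·206 − 2) = 206·616 = 126896.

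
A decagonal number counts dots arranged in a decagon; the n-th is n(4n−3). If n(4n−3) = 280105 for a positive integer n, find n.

Set n(4n−3) = 280105, giving 4n² − 3n − 280105 = 0.
The discriminant is 9 + 16·280105 = 4481689, and √4481689 = 2117.
So n = (3 + 2117) / 8 = 2120/8 = 265.

265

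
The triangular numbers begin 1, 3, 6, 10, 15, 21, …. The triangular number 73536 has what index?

383

Set n(n+1)/2 = 73536, giving n² + n − 147072 = 0.
The discriminant is 1 + 8·73536 = 588289, and √588289 = 767.
So n = (-1 + 767) / 2 = 766/2 = 383.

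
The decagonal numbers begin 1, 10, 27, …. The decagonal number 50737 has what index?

113

Set n(4n−3) = 50737, giving 4n² − 3n − 50737 = 0.
The discriminant is 9 + 16·50737 = 811801, and √811801 = 901.
So n = (3 + 901) / 8 = 904/8 = 113.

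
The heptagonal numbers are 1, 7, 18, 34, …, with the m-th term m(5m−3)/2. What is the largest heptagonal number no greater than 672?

616

Solve n(5n−3)/2 ≤ 672 for integer n.
n = 16 gives 616 ≤ 672, while n = 17 gives 697 > 672; so the answer is 616.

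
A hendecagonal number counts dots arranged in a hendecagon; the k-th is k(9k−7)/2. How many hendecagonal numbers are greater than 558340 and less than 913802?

The n-th hendecagonal number is n(9n−7)/2.
Smallest index with value > 558340: n = 353 (giving 559505).
Largest index with value < 913802: n = 451 (giving 913726).
Indices 353 through 451: 99 terms.

99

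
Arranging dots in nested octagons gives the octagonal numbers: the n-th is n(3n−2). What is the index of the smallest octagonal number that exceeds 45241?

124

Solve n(3n−2) > 45241 for integer n.
The largest n with value ≤ 45241 is 123 (since 45141 ≤ 45241 < 45880), so the first above is n = 124, value 45880.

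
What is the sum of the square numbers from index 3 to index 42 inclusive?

Σ_{i=3}^{42} i² = 25585 − 5 = 25580.

25580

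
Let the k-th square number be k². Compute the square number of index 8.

64

The 8th square number is n² with n = 8.
8² = 64.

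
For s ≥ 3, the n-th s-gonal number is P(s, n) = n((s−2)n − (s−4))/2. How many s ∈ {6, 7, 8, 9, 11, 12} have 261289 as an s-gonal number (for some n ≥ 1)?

s = 6: P(6, 361) = 260281 and P(6, 362) = 261726; 261289 is not s-gonal.
s = 7: P(7, 323) = 260338 and P(7, 324) = 261954; 261289 is not s-gonal.
s = 8: P(8, 295) = 260485 and P(8, 296) = 262256; 261289 is not s-gonal.
s = 9: P(9, 273) = 260169 and P(9, 274) = 262081; 261289 is not s-gonal.
s = 11: P(11, 241) = 260521 and P(11, 242) = 262691; 261289 is not s-gonal.
s = 12: P(12, 229) = 261289. ✓
Hits: s ∈ {12} → 1.

1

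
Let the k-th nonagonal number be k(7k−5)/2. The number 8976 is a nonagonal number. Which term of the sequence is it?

Set n(7n−5)/2 = 8976, giving 7n² − 5n − 17952 = 0.
The discriminant is 25 + 56·8976 = 502681, and √502681 = 709.
So n = (5 + 709) / 14 = 714/14 = 51.

51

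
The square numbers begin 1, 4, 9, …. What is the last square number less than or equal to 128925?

Solve n² ≤ 128925 for integer n.
n = 359 gives 128881 ≤ 128925, while n = 360 gives 129600 > 128925; so the answer is 128881.

128881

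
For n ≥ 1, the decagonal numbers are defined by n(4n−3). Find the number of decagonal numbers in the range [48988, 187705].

The n-th decagonal number is n(4n−3).
Smallest index with value ≥ 48988: n = 112 (giving 49840).
Largest index with value ≤ 187705: n = 217 (giving 187705).
Indices 112 through 217: 106 terms.

106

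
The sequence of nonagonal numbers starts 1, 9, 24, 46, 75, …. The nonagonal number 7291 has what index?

46

Set n(7n−5)/2 = 7291, giving 7n² − 5n − 14582 = 0.
The discriminant is 25 + 56·7291 = 408321, and √408321 = 639.
So n = (5 + 639) / 14 = 644/14 = 46.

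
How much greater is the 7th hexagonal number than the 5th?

7·(2·7 − 1) = 91 and 5·(2·5 − 1) = 45.
Difference: 91 − 45 = 46.

46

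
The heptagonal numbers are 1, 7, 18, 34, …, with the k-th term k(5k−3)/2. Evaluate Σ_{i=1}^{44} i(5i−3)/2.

71940

Σ i(5i−3)/2 = (5Σi² − 3Σi) / 2 over i = 1..44.
Σi = 990 and Σi² = 29370.
(5·29370 − 3·990) / 2 = 143880/2 = 71940.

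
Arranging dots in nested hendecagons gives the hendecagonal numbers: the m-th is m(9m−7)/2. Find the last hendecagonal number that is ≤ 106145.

104805

Solve n(9n−7)/2 ≤ 106145 for integer n.
n = 153 gives 104805 ≤ 106145, while n = 154 gives 106183 > 106145; so the answer is 104805.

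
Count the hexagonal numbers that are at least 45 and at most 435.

The n-th hexagonal number is n(2n−1).
Smallest index with value ≥ 45: n = 5 (giving 45).
Largest index with value ≤ 435: n = 15 (giving 435).
Indices 5 through 15: 11 terms.

11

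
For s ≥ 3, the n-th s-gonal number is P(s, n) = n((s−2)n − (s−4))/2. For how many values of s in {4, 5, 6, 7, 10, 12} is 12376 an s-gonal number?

2

s = 4: P(4, 111) = 12321 and P(4, 112) = 12544; 12376 is not s-gonal.
s = 5: P(5, 91) = 12376. ✓
s = 6: P(6, 78) = 12090 and P(6, 79) = 12403; 12376 is not s-gonal.
s = 7: P(7, 70) = 12145 and P(7, 71) = 12496; 12376 is not s-gonal.
s = 10: P(10, 56) = 12376. ✓
s = 12: P(12, 50) = 12300 and P(12, 51) = 12801; 12376 is not s-gonal.
Hits: s ∈ {5, 10} → 2.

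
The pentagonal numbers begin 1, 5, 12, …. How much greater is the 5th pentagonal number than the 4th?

Consecutive pentagonal numbers differ by 3n − 2: here 3·5 − 2 = 13.

13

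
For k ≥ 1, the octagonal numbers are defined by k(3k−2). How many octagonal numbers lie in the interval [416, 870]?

The n-th octagonal number is n(3n−2).
Smallest index with value ≥ 416: n = 13 (giving 481).
Largest index with value ≤ 870: n = 17 (giving 833).
Indices 13 through 17: 5 terms.

5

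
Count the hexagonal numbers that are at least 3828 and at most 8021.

20

The n-th hexagonal number is n(2n−1).
Smallest index with value ≥ 3828: n = 44 (giving 3828).
Largest index with value ≤ 8021: n = 63 (giving 7875).
Indices 44 through 63: 20 terms.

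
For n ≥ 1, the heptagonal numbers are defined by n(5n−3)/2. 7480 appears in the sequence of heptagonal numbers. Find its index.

Set n(5n−3)/2 = 7480, giving 5n² − 3n − 14960 = 0.
So n = (3 + 547) / 10 = 550/10 = 55.

55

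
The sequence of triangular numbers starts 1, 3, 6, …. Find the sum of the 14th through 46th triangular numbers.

Σ i(i+1)/2 = (Σi² + Σi) / 2 over i = 14..46.
Σi = 1081 − 91 = 990 and Σi² = 33511 − 819 = 32692.
(1·32692 + 1·990) / 2 = 33682/2 = 16841.

16841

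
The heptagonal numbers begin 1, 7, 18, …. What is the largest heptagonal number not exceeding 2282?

Solve n(5n−3)/2 ≤ 2282 for integer n.
n = 30 gives 2205 ≤ 2282, while n = 31 gives 2356 > 2282; so the answer is 2205.

2205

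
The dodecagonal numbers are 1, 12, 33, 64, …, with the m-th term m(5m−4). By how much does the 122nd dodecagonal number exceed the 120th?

2412

122·(5·122 − 4) = 73932 and 120·(5·120 − 4) = 71520.
Difference: 73932 − 71520 = 2412.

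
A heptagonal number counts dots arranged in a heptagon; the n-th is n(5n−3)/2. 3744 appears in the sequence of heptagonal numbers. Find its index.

39

Set n(5n−3)/2 = 3744, giving 5n² − 3n − 7488 = 0.
The discriminant is 9 + 40·3744 = 149769, and √149769 = 387.
So n = (3 + 387) / 10 = 390/10 = 39.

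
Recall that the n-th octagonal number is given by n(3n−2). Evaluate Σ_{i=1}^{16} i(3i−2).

4216

Σ i(3i−2) = 3Σi² − 2Σi over i = 1..16.
Σi = 136 and Σi² = 1496.
3·1496 − 2·136 = 4216.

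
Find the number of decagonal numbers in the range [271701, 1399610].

331

The n-th decagonal number is n(4n−3).
Smallest index with value ≥ 271701: n = 261 (giving 271701).
Largest index with value ≤ 1399610: n = 591 (giving 1395351).
Indices 261 through 591: 331 terms.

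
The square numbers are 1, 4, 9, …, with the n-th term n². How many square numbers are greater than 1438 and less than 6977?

The n-th square number is n².
Smallest index with value > 1438: n = 38 (giving 1444).
Largest index with value < 6977: n = 83 (giving 6889).
Indices 38 through 83: 46 terms.

46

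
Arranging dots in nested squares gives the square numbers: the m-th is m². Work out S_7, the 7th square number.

The 7th square number is n² with n = 7.
7² = 49.

49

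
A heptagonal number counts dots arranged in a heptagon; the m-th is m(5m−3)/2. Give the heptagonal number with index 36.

3186

The 36th heptagonal number is n(5n−3)/2 with n = 36.
36·(5·36 − 3)/2 = 36·177/2 = 3186.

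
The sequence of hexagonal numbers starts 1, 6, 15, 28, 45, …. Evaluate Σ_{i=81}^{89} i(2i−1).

Σ i(2i−1) = 2Σi² − Σi over i = 81..89.
Σi = 4005 − 3240 = 765 and Σi² = 238965 − 173880 = 65085.
2·65085 − 1·765 = 129405.

129405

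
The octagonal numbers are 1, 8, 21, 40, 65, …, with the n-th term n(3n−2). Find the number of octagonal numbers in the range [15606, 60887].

The n-th octagonal number is n(3n−2).
Smallest index with value ≥ 15606: n = 73 (giving 15841).
Largest index with value ≤ 60887: n = 142 (giving 60208).
Indices 73 through 142: 70 terms.

70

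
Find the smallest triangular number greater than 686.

Solve n(n+1)/2 > 686 for integer n.
The largest n with value ≤ 686 is 36 (since 666 ≤ 686 < 703), so the first above is n = 37, value 703.

703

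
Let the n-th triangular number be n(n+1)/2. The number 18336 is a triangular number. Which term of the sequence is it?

191

Set n(n+1)/2 = 18336, giving n² + n − 36672 = 0.
The discriminant is 1 + 8·18336 = 146689, and √146689 = 383.
So n = (-1 + 383) / 2 = 382/2 = 191.
Check: 191·192/2 = 18336. ✓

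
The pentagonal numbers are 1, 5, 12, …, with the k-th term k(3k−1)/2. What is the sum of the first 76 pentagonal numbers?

Σ i(3i−1)/2 = (3Σi² − Σi) / 2 over i = 1..76.
Σi = 2926 and Σi² = 149226.
(3·149226 − 1·2926) / 2 = 444752/2 = 222376.

222376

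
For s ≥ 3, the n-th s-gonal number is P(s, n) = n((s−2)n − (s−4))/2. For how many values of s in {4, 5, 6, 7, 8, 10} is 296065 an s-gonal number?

1

s = 4: P(4, 544) = 295936 and P(4, 545) = 297025; 296065 is not s-gonal.
s = 5: P(5, 444) = 295482 and P(5, 445) = 296815; 296065 is not s-gonal.
s = 6: P(6, 385) = 296065. ✓
s = 7: P(7, 344) = 295324 and P(7, 345) = 297045; 296065 is not s-gonal.
s = 8: P(8, 314) = 295160 and P(8, 315) = 297045; 296065 is not s-gonal.
s = 10: P(10, 272) = 295120 and P(10, 273) = 297297; 296065 is not s-gonal.
Hits: s ∈ {6} → 1.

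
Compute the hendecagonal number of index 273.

The 273rd hendecagonal number is n(9n−7)/2 with n = 273.
273·(9·273 − 7)/2 = 273·2450/2 = 273·1225 = 334425.

334425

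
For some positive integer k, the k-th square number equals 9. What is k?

We need n² = 9, so n = √9 = 3.

3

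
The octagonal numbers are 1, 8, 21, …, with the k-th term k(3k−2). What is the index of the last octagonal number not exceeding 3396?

33

Solve n(3n−2) ≤ 3396 for integer n.
n = 33 gives 3201 ≤ 3396, while n = 34 gives 3400 > 3396; so the answer is index 33.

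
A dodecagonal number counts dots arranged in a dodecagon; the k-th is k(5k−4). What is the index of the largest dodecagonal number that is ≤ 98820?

140

Solve n(5n−4) ≤ 98820 for integer n.
n = 140 gives 97440 ≤ 98820, while n = 141 gives 98841 > 98820; so the answer is index 140.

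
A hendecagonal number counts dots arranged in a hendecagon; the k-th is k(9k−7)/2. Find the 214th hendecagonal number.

The 214th hendecagonal number is n(9n−7)/2 with n = 214.
214·(9·214 − 7)/2 = 214·1919/2 = 205333.

205333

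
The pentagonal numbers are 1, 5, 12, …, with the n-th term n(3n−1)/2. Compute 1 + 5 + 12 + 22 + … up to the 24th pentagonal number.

7200

Σ i(3i−1)/2 = (3Σi² − Σi) / 2 over i = 1..24.
Σi = 300 and Σi² = 4900.
(3·4900 − 1·300) / 2 = 14400/2 = 7200.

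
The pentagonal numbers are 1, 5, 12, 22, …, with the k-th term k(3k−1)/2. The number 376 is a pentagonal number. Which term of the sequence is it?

Set n(3n−1)/2 = 376, giving 3n² − n − 752 = 0.
So n = (1 + 95) / 6 = 96/6 = 16.
Check: 16·(3·16 − 1)/2 = 376. ✓

16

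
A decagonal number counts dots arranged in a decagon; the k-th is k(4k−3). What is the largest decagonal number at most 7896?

7612

Solve n(4n−3) ≤ 7896 for integer n.
n = 44 gives 7612 ≤ 7896, while n = 45 gives 7965 > 7896; so the answer is 7612.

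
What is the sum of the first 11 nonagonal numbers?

1606

Σ i(7i−5)/2 = (7Σi² − 5Σi) / 2 over i = 1..11.
Σi = 66 and Σi² = 506.
(7·506 − 5·66) / 2 = 3212/2 = 1606.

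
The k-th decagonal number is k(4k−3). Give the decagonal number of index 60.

The 60th decagonal number is n(4n−3) with n = 60.
60·(4·60 − 3) = 60·237 = 14220.

14220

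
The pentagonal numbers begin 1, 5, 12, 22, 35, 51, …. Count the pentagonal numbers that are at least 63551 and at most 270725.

220

The n-th pentagonal number is n(3n−1)/2.
Smallest index with value ≥ 63551: n = 206 (giving 63551).
Largest index with value ≤ 270725: n = 425 (giving 270725).
Indices 206 through 425: 220 terms.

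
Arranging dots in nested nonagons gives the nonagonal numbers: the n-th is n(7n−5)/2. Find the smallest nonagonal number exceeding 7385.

7614

Solve n(7n−5)/2 > 7385 for integer n.
The largest n with value ≤ 7385 is 46 (since 7291 ≤ 7385 < 7614), so the first above is n = 47, value 7614.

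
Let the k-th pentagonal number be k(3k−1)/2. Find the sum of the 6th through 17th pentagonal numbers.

2526

Σ i(3i−1)/2 = (3Σi² − Σi) / 2 over i = 6..17.
Σi = 153 − 15 = 138 and Σi² = 1785 − 55 = 1730.
(3·1730 − 1·138) / 2 = 5052/2 = 2526.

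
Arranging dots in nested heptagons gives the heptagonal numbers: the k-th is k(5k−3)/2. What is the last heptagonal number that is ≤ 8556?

8323

Solve n(5n−3)/2 ≤ 8556 for integer n.
n = 58 gives 8323 ≤ 8556, while n = 59 gives 8614 > 8556; so the answer is 8323.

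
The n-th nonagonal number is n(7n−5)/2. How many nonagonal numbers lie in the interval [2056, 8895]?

26

The n-th nonagonal number is n(7n−5)/2.
Smallest index with value ≥ 2056: n = 25 (giving 2125).
Largest index with value ≤ 8895: n = 50 (giving 8625).
Indices 25 through 50: 26 terms.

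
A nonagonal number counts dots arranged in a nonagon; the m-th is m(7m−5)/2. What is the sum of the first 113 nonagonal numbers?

1689689

Σ i(7i−5)/2 = (7Σi² − 5Σi) / 2 over i = 1..113.
Σi = 6441 and Σi² = 487369.
(7·487369 − 5·6441) / 2 = 3379378/2 = 1689689.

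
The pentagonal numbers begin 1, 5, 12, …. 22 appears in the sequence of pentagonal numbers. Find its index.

Set n(3n−1)/2 = 22, giving 3n² − n − 44 = 0.
So n = (1 + 23) / 6 = 24/6 = 4.

4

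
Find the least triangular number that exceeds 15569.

Solve n(n+1)/2 > 15569 for integer n.
The largest n with value ≤ 15569 is 175 (since 15400 ≤ 15569 < 15576), so the first above is n = 176, value 15576.

15576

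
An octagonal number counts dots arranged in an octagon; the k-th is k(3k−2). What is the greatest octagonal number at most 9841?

Solve n(3n−2) ≤ 9841 for integer n.
n = 57 gives 9633 ≤ 9841, while n = 58 gives 9976 > 9841; so the answer is 9633.

9633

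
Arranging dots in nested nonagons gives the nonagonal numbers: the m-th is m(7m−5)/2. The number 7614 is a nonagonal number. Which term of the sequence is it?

Set n(7n−5)/2 = 7614, giving 7n² − 5n − 15228 = 0.
The discriminant is 25 + 56·7614 = 426409, and √426409 = 653.
So n = (5 + 653) / 14 = 658/14 = 47.

47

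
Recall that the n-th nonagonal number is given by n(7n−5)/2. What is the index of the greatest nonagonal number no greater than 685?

14

Solve n(7n−5)/2 ≤ 685 for integer n.
n = 14 gives 651 ≤ 685, while n = 15 gives 750 > 685; so the answer is index 14.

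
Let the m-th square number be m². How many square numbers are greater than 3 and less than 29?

4

The n-th square number is n².
Smallest index with value > 3: n = 2 (giving 4).
Largest index with value < 29: n = 5 (giving 25).
Indices 2 through 5: 4 terms.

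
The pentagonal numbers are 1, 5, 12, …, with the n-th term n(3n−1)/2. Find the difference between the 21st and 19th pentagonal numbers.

119

21·(3·21 − 1)/2 = 651 and 19·(3·19 − 1)/2 = 532.
Difference: 651 − 532 = 119.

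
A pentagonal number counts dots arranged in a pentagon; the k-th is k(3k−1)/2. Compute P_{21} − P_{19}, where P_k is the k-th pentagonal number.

21·(3·21 − 1)/2 = 651 and 19·(3·19 − 1)/2 = 532.
Difference: 651 − 532 = 119.

119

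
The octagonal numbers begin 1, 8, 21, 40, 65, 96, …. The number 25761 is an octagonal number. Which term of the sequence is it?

93

Set n(3n−2) = 25761, giving 3n² − 2n − 25761 = 0.
The discriminant is 4 + 12·25761 = 309136, and √309136 = 556.
So n = (2 + 556) / 6 = 558/6 = 93.
Check: 93·(3·93 − 2) = 25761. ✓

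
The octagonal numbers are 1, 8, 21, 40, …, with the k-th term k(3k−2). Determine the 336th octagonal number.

338016

The 336th octagonal number is n(3n−2) with n = 336.
336·(3·336 − 2) = 336·1006 = 338016.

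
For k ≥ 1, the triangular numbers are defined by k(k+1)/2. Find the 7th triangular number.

The 7th triangular number is n(n+1)/2 with n = 7.
7·8/2 = 56/2 = 28.

28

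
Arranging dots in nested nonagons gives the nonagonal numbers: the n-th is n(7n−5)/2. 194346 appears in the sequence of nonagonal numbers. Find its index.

Set n(7n−5)/2 = 194346, giving 7n² − 5n − 388692 = 0.
The discriminant is 25 + 56·194346 = 10883401, and √10883401 = 3299.
So n = (5 + 3299) / 14 = 3304/14 = 236.
Check: 236·(7·236 − 5)/2 = 194346. ✓

236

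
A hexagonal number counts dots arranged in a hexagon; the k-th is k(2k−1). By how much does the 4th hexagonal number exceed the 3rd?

13

Consecutive hexagonal numbers differ by 4n − 3: here 4·4 − 3 = 13.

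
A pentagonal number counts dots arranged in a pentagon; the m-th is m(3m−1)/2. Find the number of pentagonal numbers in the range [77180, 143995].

84

The n-th pentagonal number is n(3n−1)/2.
Smallest index with value ≥ 77180: n = 227 (giving 77180).
Largest index with value ≤ 143995: n = 310 (giving 143995).
Indices 227 through 310: 84 terms.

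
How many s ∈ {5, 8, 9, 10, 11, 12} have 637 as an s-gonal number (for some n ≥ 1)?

s = 5: P(5, 20) = 590 and P(5, 21) = 651; 637 is not s-gonal.
s = 8: P(8, 14) = 560 and P(8, 15) = 645; 637 is not s-gonal.
s = 9: P(9, 13) = 559 and P(9, 14) = 651; 637 is not s-gonal.
s = 10: P(10, 13) = 637. ✓
s = 11: P(11, 12) = 606 and P(11, 13) = 715; 637 is not s-gonal.
s = 12: P(12, 11) = 561 and P(12, 12) = 672; 637 is not s-gonal.
Hits: s ∈ {10} → 1.

1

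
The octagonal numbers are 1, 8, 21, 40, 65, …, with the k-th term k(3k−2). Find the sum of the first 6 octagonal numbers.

231

Σ i(3i−2) = 3Σi² − 2Σi over i = 1..6.
Σi = 21 and Σi² = 91.
3·91 − 2·21 = 231.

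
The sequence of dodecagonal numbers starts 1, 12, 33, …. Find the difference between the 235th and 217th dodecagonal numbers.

40608

235·(5·235 − 4) = 275185 and 217·(5·217 − 4) = 234577.
Difference: 275185 − 234577 = 40608.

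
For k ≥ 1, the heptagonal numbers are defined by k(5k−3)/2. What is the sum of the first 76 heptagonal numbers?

368676

Σ i(5i−3)/2 = (5Σi² − 3Σi) / 2 over i = 1..76.
Σi = 2926 and Σi² = 149226.
(5·149226 − 3·2926) / 2 = 737352/2 = 368676.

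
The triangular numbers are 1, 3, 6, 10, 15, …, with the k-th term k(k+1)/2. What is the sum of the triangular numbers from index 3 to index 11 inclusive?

282

Σ i(i+1)/2 = (Σi² + Σi) / 2 over i = 3..11.
Σi = 66 − 3 = 63 and Σi² = 506 − 5 = 501.
(1·501 + 1·63) / 2 = 564/2 = 282.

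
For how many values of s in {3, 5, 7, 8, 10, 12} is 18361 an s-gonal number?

s = 3: P(3, 191) = 18336 and P(3, 192) = 18528; 18361 is not s-gonal.
s = 5: P(5, 110) = 18095 and P(5, 111) = 18426; 18361 is not s-gonal.
s = 7: P(7, 86) = 18361. ✓
s = 8: P(8, 78) = 18096 and P(8, 79) = 18565; 18361 is not s-gonal.
s = 10: P(10, 68) = 18292 and P(10, 69) = 18837; 18361 is not s-gonal.
s = 12: P(12, 61) = 18361. ✓
Hits: s ∈ {7, 12} → 2.

2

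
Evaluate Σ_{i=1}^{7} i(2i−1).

Σ i(2i−1) = 2Σi² − Σi over i = 1..7.
Σi = 28 and Σi² = 140.
2·140 − 1·28 = 252.

252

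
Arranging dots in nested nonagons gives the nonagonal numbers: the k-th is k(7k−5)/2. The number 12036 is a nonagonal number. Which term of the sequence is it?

Set n(7n−5)/2 = 12036, giving 7n² − 5n − 24072 = 0.
The discriminant is 25 + 56·12036 = 674041, and √674041 = 821.
So n = (5 + 821) / 14 = 826/14 = 59.
Check: 59·(7·59 − 5)/2 = 12036. ✓

59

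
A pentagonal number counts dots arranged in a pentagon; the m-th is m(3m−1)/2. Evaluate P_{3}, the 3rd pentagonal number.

12

3·(3·3 − 1)/2 = 3·8/2 = 3·4 = 12.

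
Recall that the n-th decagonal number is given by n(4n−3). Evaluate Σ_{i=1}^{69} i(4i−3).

440335

Σ i(4i−3) = 4Σi² − 3Σi over i = 1..69.
Σi = 2415 and Σi² = 111895.
4·111895 − 3·2415 = 440335.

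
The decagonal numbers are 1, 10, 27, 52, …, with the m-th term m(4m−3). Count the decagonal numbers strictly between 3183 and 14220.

31

The n-th decagonal number is n(4n−3).
Smallest index with value > 3183: n = 29 (giving 3277).
Largest index with value < 14220: n = 59 (giving 13747).
Indices 29 through 59: 31 terms.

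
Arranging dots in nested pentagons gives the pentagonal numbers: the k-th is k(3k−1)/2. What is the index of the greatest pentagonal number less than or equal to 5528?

60

Solve n(3n−1)/2 ≤ 5528 for integer n.
n = 60 gives 5370 ≤ 5528, while n = 61 gives 5551 > 5528; so the answer is index 60.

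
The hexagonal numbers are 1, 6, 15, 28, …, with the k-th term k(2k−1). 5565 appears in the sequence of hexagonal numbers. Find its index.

53

Set n(2n−1) = 5565, giving 2n² − n − 5565 = 0.
The discriminant is 1 + 8·5565 = 44521, and √44521 = 211.
So n = (1 + 211) / 4 = 212/4 = 53.
Check: 53·(2·53 − 1) = 5565. ✓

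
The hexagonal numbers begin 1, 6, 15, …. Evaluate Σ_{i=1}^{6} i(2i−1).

161

Σ i(2i−1) = 2Σi² − Σi over i = 1..6.
Σi = 21 and Σi² = 91.
2·91 − 1·21 = 161.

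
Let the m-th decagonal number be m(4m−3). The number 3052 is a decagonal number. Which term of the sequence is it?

28

Set n(4n−3) = 3052, giving 4n² − 3n − 3052 = 0.
The discriminant is 9 + 16·3052 = 48841, and √48841 = 221.
So n = (3 + 221) / 8 = 224/8 = 28.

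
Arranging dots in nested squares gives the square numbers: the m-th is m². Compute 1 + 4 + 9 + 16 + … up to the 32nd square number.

Σ_{i=1}^{32} i² = 32·33·65/6 = 11440.

11440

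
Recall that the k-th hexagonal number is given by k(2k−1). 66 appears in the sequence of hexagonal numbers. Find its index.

Set n(2n−1) = 66, giving 2n² − n − 66 = 0.
So n = (1 + 23) / 4 = 24/4 = 6.
Check: 6·(2·6 − 1) = 66. ✓

6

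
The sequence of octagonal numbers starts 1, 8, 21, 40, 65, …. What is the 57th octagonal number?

The 57th octagonal number is n(3n−2) with n = 57.
57·(3·57 − 2) = 57·169 = 9633.

9633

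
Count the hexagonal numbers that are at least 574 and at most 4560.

31

The n-th hexagonal number is n(2n−1).
Smallest index with value ≥ 574: n = 18 (giving 630).
Largest index with value ≤ 4560: n = 48 (giving 4560).
Indices 18 through 48: 31 terms.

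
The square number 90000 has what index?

We need n² = 90000, so n = √90000 = 300.
Check: 300² = 90000. ✓

300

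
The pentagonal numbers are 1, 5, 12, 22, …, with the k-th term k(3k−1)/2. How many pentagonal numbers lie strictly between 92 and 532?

10

The n-th pentagonal number is n(3n−1)/2.
Smallest index with value > 92: n = 9 (giving 117).
Largest index with value < 532: n = 18 (giving 477).
Indices 9 through 18: 10 terms.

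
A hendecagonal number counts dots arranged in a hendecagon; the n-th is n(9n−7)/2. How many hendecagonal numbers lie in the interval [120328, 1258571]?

366

The n-th hendecagonal number is n(9n−7)/2.
Smallest index with value ≥ 120328: n = 164 (giving 120458).
Largest index with value ≤ 1258571: n = 529 (giving 1257433).
Indices 164 through 529: 366 terms.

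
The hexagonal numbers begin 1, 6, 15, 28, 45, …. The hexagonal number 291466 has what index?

382

Set n(2n−1) = 291466, giving 2n² − n − 291466 = 0.
The discriminant is 1 + 8·291466 = 2331729, and √2331729 = 1527.
So n = (1 + 1527) / 4 = 1528/4 = 382.
Check: 382·(2·382 − 1) = 291466. ✓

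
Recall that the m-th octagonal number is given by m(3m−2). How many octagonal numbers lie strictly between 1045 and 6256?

The n-th octagonal number is n(3n−2).
Smallest index with value > 1045: n = 20 (giving 1160).
Largest index with value < 6256: n = 45 (giving 5985).
Indices 20 through 45: 26 terms.

26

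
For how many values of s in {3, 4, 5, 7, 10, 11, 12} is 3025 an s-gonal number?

s = 3: P(3, 77) = 3003 and P(3, 78) = 3081; 3025 is not s-gonal.
s = 4: P(4, 55) = 3025. ✓
s = 5: P(5, 45) = 3015 and P(5, 46) = 3151; 3025 is not s-gonal.
s = 7: P(7, 35) = 3010 and P(7, 36) = 3186; 3025 is not s-gonal.
s = 10: P(10, 27) = 2835 and P(10, 28) = 3052; 3025 is not s-gonal.
s = 11: P(11, 26) = 2951 and P(11, 27) = 3186; 3025 is not s-gonal.
s = 12: P(12, 25) = 3025. ✓
Hits: s ∈ {4, 12} → 2.

2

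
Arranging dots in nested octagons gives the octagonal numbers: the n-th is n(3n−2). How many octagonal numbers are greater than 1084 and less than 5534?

The n-th octagonal number is n(3n−2).
Smallest index with value > 1084: n = 20 (giving 1160).
Largest index with value < 5534: n = 43 (giving 5461).
Indices 20 through 43: 24 terms.

24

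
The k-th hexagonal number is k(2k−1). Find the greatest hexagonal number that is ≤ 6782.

Solve n(2n−1) ≤ 6782 for integer n.
n = 58 gives 6670 ≤ 6782, while n = 59 gives 6903 > 6782; so the answer is 6670.

6670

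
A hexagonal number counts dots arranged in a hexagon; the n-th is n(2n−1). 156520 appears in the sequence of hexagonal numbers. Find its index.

280

Set n(2n−1) = 156520, giving 2n² − n − 156520 = 0.
So n = (1 + 1119) / 4 = 1120/4 = 280.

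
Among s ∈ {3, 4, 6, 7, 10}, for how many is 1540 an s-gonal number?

3

s = 3: P(3, 55) = 1540. ✓
s = 4: P(4, 39) = 1521 and P(4, 40) = 1600; 1540 is not s-gonal.
s = 6: P(6, 28) = 1540. ✓
s = 7: P(7, 25) = 1525 and P(7, 26) = 1651; 1540 is not s-gonal.
s = 10: P(10, 20) = 1540. ✓
Hits: s ∈ {3, 6, 10} → 3.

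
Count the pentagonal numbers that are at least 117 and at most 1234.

The n-th pentagonal number is n(3n−1)/2.
Smallest index with value ≥ 117: n = 9 (giving 117).
Largest index with value ≤ 1234: n = 28 (giving 1162).
Indices 9 through 28: 20 terms.

20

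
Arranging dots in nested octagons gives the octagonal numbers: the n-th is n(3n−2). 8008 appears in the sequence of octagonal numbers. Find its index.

52

Set n(3n−2) = 8008, giving 3n² − 2n − 8008 = 0.
So n = (2 + 310) / 6 = 312/6 = 52.
Check: 52·(3·52 − 2) = 8008. ✓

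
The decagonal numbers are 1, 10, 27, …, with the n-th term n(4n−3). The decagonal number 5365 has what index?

37

Set n(4n−3) = 5365, giving 4n² − 3n − 5365 = 0.
So n = (3 + 293) / 8 = 296/8 = 37.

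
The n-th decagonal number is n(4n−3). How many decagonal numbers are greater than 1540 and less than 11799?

The n-th decagonal number is n(4n−3).
Smallest index with value > 1540: n = 21 (giving 1701).
Largest index with value < 11799: n = 54 (giving 11502).
Indices 21 through 54: 34 terms.

34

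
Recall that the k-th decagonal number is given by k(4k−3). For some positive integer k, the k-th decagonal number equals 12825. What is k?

Set n(4n−3) = 12825, giving 4n² − 3n − 12825 = 0.
The discriminant is 9 + 16·12825 = 205209, and √205209 = 453.
So n = (3 + 453) / 8 = 456/8 = 57.

57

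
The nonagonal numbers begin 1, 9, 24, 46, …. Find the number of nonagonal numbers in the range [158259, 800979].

The n-th nonagonal number is n(7n−5)/2.
Smallest index with value ≥ 158259: n = 213 (giving 158259).
Largest index with value ≤ 800979: n = 478 (giving 798499).
Indices 213 through 478: 266 terms.

266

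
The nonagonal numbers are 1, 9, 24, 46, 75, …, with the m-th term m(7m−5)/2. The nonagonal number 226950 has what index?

Set n(7n−5)/2 = 226950, giving 7n² − 5n − 453900 = 0.
The discriminant is 25 + 56·226950 = 12709225, and √12709225 = 3565.
So n = (5 + 3565) / 14 = 3570/14 = 255.
Check: 255·(7·255 − 5)/2 = 226950. ✓

255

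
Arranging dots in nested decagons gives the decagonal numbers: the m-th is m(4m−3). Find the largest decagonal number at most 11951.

11935

Solve n(4n−3) ≤ 11951 for integer n.
n = 55 gives 11935 ≤ 11951, while n = 56 gives 12376 > 11951; so the answer is 11935.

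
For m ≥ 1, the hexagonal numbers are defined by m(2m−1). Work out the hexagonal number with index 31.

1891

31·(2·31 − 1) = 31·61 = 1891.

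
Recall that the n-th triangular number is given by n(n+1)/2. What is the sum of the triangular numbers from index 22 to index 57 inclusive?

Σ i(i+1)/2 = (Σi² + Σi) / 2 over i = 22..57.
Σi = 1653 − 231 = 1422 and Σi² = 63365 − 3311 = 60054.
(1·60054 + 1·1422) / 2 = 61476/2 = 30738.

30738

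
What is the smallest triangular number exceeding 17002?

17020

Solve n(n+1)/2 > 17002 for integer n.
The largest n with value ≤ 17002 is 183 (since 16836 ≤ 17002 < 17020), so the first above is n = 184, value 17020.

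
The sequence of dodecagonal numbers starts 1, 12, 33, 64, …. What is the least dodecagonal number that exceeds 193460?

195228

Solve n(5n−4) > 193460 for integer n.
The largest n with value ≤ 193460 is 197 (since 193257 ≤ 193460 < 195228), so the first above is n = 198, value 195228.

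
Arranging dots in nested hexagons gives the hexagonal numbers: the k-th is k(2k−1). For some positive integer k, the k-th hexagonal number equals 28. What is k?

4

Set n(2n−1) = 28, giving 2n² − n − 28 = 0.
So n = (1 + 15) / 4 = 16/4 = 4.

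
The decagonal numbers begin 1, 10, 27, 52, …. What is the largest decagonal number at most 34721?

Solve n(4n−3) ≤ 34721 for integer n.
n = 93 gives 34317 ≤ 34721, while n = 94 gives 35062 > 34721; so the answer is 34317.

34317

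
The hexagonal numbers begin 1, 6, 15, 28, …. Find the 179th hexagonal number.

63903

The 179th hexagonal number is n(2n−1) with n = 179.
179·(2·179 − 1) = 179·357 = 63903.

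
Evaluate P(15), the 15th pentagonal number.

330

15·(3·15 − 1)/2 = 15·44/2 = 15·22 = 330.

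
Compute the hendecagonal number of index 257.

The 257th hendecagonal number is n(9n−7)/2 with n = 257.
257·(9·257 − 7)/2 = 257·2306/2 = 257·1153 = 296321.

296321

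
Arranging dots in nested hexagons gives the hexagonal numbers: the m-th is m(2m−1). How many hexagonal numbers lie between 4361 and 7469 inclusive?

The n-th hexagonal number is n(2n−1).
Smallest index with value ≥ 4361: n = 47 (giving 4371).
Largest index with value ≤ 7469: n = 61 (giving 7381).
Indices 47 through 61: 15 terms.

15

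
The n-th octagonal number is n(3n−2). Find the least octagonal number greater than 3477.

3605

Solve n(3n−2) > 3477 for integer n.
The largest n with value ≤ 3477 is 34 (since 3400 ≤ 3477 < 3605), so the first above is n = 35, value 3605.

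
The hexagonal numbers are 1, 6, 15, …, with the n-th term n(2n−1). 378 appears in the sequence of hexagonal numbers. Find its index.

14

Set n(2n−1) = 378, giving 2n² − n − 378 = 0.
The discriminant is 1 + 8·378 = 3025, and √3025 = 55.
So n = (1 + 55) / 4 = 56/4 = 14.
Check: 14·(2·14 − 1) = 378. ✓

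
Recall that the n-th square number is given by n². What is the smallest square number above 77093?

Solve n² > 77093 for integer n.
The largest n with value ≤ 77093 is 277 (since 76729 ≤ 77093 < 77284), so the first above is n = 278, value 77284.

77284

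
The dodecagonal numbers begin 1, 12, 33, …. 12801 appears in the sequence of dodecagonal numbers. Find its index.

Set n(5n−4) = 12801, giving 5n² − 4n − 12801 = 0.
So n = (4 + 506) / 10 = 510/10 = 51.
Check: 51·(5·51 − 4) = 12801. ✓

51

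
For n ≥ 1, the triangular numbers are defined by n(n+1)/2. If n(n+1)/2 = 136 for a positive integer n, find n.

Set n(n+1)/2 = 136, giving n² + n − 272 = 0.
The discriminant is 1 + 8·136 = 1089, and √1089 = 33.
So n = (-1 + 33) / 2 = 32/2 = 16.

16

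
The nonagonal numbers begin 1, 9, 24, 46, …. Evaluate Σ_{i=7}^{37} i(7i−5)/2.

Σ i(7i−5)/2 = (7Σi² − 5Σi) / 2 over i = 7..37.
Σi = 703 − 21 = 682 and Σi² = 17575 − 91 = 17484.
(7·17484 − 5·682) / 2 = 118978/2 = 59489.

59489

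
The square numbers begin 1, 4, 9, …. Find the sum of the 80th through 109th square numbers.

Σ_{i=80}^{109} i² = 437635 − 167480 = 270155.

270155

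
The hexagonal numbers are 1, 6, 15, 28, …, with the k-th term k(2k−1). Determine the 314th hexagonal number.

196878

314·(2·314 − 1) = 314·627 = 196878.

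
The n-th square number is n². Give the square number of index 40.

1600

The 40th square number is n² with n = 40.
40² = 1600.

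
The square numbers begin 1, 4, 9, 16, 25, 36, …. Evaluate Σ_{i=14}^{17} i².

Σ_{i=14}^{17} i² = 1785 − 819 = 966.

966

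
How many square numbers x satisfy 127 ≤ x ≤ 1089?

22

The n-th square number is n².
Smallest index with value ≥ 127: n = 12 (giving 144).
Largest index with value ≤ 1089: n = 33 (giving 1089).
Indices 12 through 33: 22 terms.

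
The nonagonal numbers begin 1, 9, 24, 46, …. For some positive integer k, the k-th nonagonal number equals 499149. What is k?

378

Set n(7n−5)/2 = 499149, giving 7n² − 5n − 998298 = 0.
So n = (5 + 5287) / 14 = 5292/14 = 378.
Check: 378·(7·378 − 5)/2 = 499149. ✓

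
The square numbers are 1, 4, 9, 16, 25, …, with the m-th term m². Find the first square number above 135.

144

Solve n² > 135 for integer n.
The largest n with value ≤ 135 is 11 (since 121 ≤ 135 < 144), so the first above is n = 12, value 144.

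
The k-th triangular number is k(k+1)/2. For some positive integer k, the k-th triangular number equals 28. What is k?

7

Set n(n+1)/2 = 28, giving n² + n − 56 = 0.
The discriminant is 1 + 8·28 = 225, and √225 = 15.
So n = (-1 + 15) / 2 = 14/2 = 7.
Check: 7·8/2 = 28. ✓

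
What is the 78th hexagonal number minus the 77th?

Consecutive hexagonal numbers differ by 4n − 3: here 4·78 − 3 = 309.

309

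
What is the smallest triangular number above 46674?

46971

Solve n(n+1)/2 > 46674 for integer n.
The largest n with value ≤ 46674 is 305 (since 46665 ≤ 46674 < 46971), so the first above is n = 306, value 46971.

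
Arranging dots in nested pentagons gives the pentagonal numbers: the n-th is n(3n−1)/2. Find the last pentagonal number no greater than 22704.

22632

Solve n(3n−1)/2 ≤ 22704 for integer n.
n = 123 gives 22632 ≤ 22704, while n = 124 gives 23002 > 22704; so the answer is 22632.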